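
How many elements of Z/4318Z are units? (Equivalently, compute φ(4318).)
An element a ∈ Z/4318Z is a unit iff gcd(a, 4318) = 1, so the number of units is φ(4318). φ is multiplicative, with φ(p^e) = p^e − p^(e−1). Factorise 4318 = 2 · 17 · 127. Then
  φ(4318) = (2 − 1) · (17 − 1) · (127 − 1) = 1 · 16 · 126 = 2016.

Final answer: Z/4318Z has φ(4318) = 2016 units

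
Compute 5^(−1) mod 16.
Apply the extended Euclidean algorithm to (16, 5), tracking rows (r, s, t) with s·16 + t·5 = r. Each division r_prev = q·r_cur + r_new produces the new row as (previous row) − q·(current row):
  row A: (16, 1, 0)   [1·16 + 0·5 = 16]
  row B: (5, 0, 1)   [0·16 + 1·5 = 5]
  16 = 3·5 + 1   → row C = row A − 3·row B = (1, 1, −3)   [check: 1·16 − 3·5 = 1]
  5 = 5·1 + 0   → remainder 0, stop. gcd = 1 (last nonzero row C).
The gcd is 1, so 5 is invertible mod 16. The last nonzero row gives 1·16 − 3·5 = 1, so t = −3. So 5^(−1) ≡ −3 ≡ 13 (mod 16). Verify: 5 · 13 = 65 ≡ 1 (mod 16). ✓

Final answer: 5^(−1) ≡ 13 (mod 16)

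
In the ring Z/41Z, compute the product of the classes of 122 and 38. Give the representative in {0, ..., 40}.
Reduce the factors first: 122 ≡ 40 (mod 41), so 122 · 38 ≡ 40 · 38 (mod 41). 40 · 38 = 1520. Dividing by 41: 1520 = 37·41 + 3. So (122 · 38) mod 41 = 3.

Final answer: 3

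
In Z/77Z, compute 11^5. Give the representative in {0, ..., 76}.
44

Use repeated squaring. Binary(5) = 101. Walk through the bits of the exponent 5 left-to-right: at each bit after the leading one, square the running value, then multiply by 11 if the bit is 1 (always reducing mod 77):
  bit 1 = 1 (leading): start with 11.
  bit 2 = 0: square 11^2 = 121 ≡ 44 (mod 77).
  bit 3 = 1: square 44^2 = 1936 ≡ 11; bit is 1, so multiply 11·11 = 121 ≡ 44 (mod 77).
Final value: 11^5 ≡ 44 (mod 77).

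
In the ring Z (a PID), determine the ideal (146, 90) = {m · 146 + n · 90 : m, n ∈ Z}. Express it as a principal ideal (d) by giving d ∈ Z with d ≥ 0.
In the PID Z, (a, b) is generated by gcd(a, b). Compute gcd(146, 90) with the extended Euclidean algorithm, tracking rows (r, s, t) with s·146 + t·90 = r:
  row A: (146, 1, 0)   [1·146 + 0·90 = 146]
  row B: (90, 0, 1)   [0·146 + 1·90 = 90]
  146 = 1·90 + 56   → row C = row A − 1·row B = (56, 1, −1)   [check: 1·146 − 1·90 = 56]
  90 = 1·56 + 34   → row D = row B − 1·row C = (34, −1, 2)   [check: −1·146 + 2·90 = 34]
  56 = 1·34 + 22   → row E = row C − 1·row D = (22, 2, −3)   [check: 2·146 − 3·90 = 22]
  34 = 1·22 + 12   → row F = row D − 1·row E = (12, −3, 5)   [check: −3·146 + 5·90 = 12]
  22 = 1·12 + 10   → row G = row E − 1·row F = (10, 5, −8)   [check: 5·146 − 8·90 = 10]
  12 = 1·10 + 2   → row H = row F − 1·row G = (2, −8, 13)   [check: −8·146 + 13·90 = 2]
  10 = 5·2 + 0   → remainder 0, stop. gcd = 2 (last nonzero row H).
So gcd(146, 90) = 2, with Bézout identity −8·146 + 13·90 = 2. Containment (⊇): the Bézout identity exhibits 2 as an element of (146, 90), giving (2) ⊆ (146, 90). Containment (⊆): since 2 | 146 and 2 | 90 (146 = 2·73, 90 = 2·45), every Z-linear combination of 146 and 90 is divisible by 2, so (146, 90) ⊆ (2). Therefore (146, 90) = (2), d = 2.

Final answer: (146, 90) = (2); d = 2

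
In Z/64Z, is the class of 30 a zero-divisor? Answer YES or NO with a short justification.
YES

gcd(30, 64) = 2 > 1, so 30 is not a unit in Z/64Z. In Z/nZ every nonzero non-unit is a zero-divisor: explicitly, take b = 64/gcd = 32 ≠ 0 (mod 64); then 30·32 = 960 = 15·64, i.e. 30·32 ≡ 0 (mod 64). So 30 is a zero-divisor.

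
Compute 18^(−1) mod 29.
18^(−1) ≡ 21 (mod 29)

Apply the extended Euclidean algorithm to (29, 18), tracking rows (r, s, t) with s·29 + t·18 = r. Each division r_prev = q·r_cur + r_new produces the new row as (previous row) − q·(current row):
  row A: (29, 1, 0)   [1·29 + 0·18 = 29]
  row B: (18, 0, 1)   [0·29 + 1·18 = 18]
  29 = 1·18 + 11   → row C = row A − 1·row B = (11, 1, −1)   [check: 1·29 − 1·18 = 11]
  18 = 1·11 + 7   → row D = row B − 1·row C = (7, −1, 2)   [check: −1·29 + 2·18 = 7]
  11 = 1·7 + 4   → row E = row C − 1·row D = (4, 2, −3)   [check: 2·29 − 3·18 = 4]
  7 = 1·4 + 3   → row F = row D − 1·row E = (3, −3, 5)   [check: −3·29 + 5·18 = 3]
  4 = 1·3 + 1   → row G = row E − 1·row F = (1, 5, −8)   [check: 5·29 − 8·18 = 1]
  3 = 3·1 + 0   → remainder 0, stop. gcd = 1 (last nonzero row G).
The gcd is 1, so 18 is invertible mod 29. The last nonzero row gives 5·29 − 8·18 = 1, so t = −8. So 18^(−1) ≡ −8 ≡ 21 (mod 29). Verify: 18 · 21 = 378 ≡ 1 (mod 29). ✓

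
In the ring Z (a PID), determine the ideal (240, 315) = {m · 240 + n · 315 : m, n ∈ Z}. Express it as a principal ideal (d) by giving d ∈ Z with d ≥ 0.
In the PID Z, (a, b) is generated by gcd(a, b). Compute gcd(315, 240) with the extended Euclidean algorithm, tracking rows (r, s, t) with s·315 + t·240 = r:
  row A: (315, 1, 0)   [1·315 + 0·240 = 315]
  row B: (240, 0, 1)   [0·315 + 1·240 = 240]
  315 = 1·240 + 75   → row C = row A − 1·row B = (75, 1, −1)   [check: 1·315 − 1·240 = 75]
  240 = 3·75 + 15   → row D = row B − 3·row C = (15, −3, 4)   [check: −3·315 + 4·240 = 15]
  75 = 5·15 + 0   → remainder 0, stop. gcd = 15 (last nonzero row D).
So gcd(240, 315) = 15, with Bézout identity −3·315 + 4·240 = 15. Containment (⊇): the Bézout identity exhibits 15 as an element of (240, 315), giving (15) ⊆ (240, 315). Containment (⊆): since 15 | 240 and 15 | 315 (240 = 15·16, 315 = 15·21), every Z-linear combination of 240 and 315 is divisible by 15, so (240, 315) ⊆ (15). Therefore (240, 315) = (15), d = 15.

Final answer: (240, 315) = (15); d = 15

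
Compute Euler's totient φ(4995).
φ(4995) = 2592

φ is multiplicative, with φ(p^e) = p^e − p^(e−1). Factorise 4995 = 3^3 · 5 · 37. Then
  φ(4995) = (3^3 − 3^2) · (5 − 1) · (37 − 1) = 18 · 4 · 36 = 2592.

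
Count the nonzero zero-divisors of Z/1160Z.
In Z/1160Z each nonzero element is either a unit (gcd with 1160 is 1) or a zero-divisor (gcd > 1). The number of units is φ(1160): factorise 1160 = 2^3 · 5 · 29, so φ(1160) = (2^3 − 2^2) · (5 − 1) · (29 − 1) = 4 · 4 · 28 = 448. The nonzero elements number 1160 − 1 = 1159. Hence the nonzero zero-divisors number 1159 − 448 = 711.

Final answer: Z/1160Z has 711 nonzero zero-divisors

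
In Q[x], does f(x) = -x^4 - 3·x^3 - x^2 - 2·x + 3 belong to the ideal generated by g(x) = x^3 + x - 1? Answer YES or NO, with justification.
In Q[x] the ideal (g) consists of all multiples of g, so f ∈ (g) iff g | f, i.e. iff the remainder of f on division by g is 0. Divide f by g (g is monic, so eliminate the leading term of the running remainder at each step):
  leading term -x^4: subtract (-x)·g(x) = -x^4 - x^2 + x, leaving -3·x^3 - 3·x + 3
  leading term -3·x^3: subtract (-3)·g(x) = -3·x^3 - 3·x + 3, leaving 0
The remainder is 0, so f(x) = g(x) · h(x) with h(x) = -x - 3. Hence g | f, i.e. f ∈ (g).

Final answer: YES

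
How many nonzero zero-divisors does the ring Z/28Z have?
In Z/28Z each nonzero element is either a unit (gcd with 28 is 1) or a zero-divisor (gcd > 1). The number of units is φ(28): factorise 28 = 2^2 · 7, so φ(28) = (2^2 − 2^1) · (7 − 1) = 2 · 6 = 12. The nonzero elements number 28 − 1 = 27. Hence the nonzero zero-divisors number 27 − 12 = 15.

Final answer: Z/28Z has 15 nonzero zero-divisors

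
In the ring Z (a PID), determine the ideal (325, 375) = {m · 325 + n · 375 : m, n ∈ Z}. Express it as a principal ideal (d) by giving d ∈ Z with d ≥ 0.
In the PID Z, (a, b) is generated by gcd(a, b). Compute gcd(375, 325) with the extended Euclidean algorithm, tracking rows (r, s, t) with s·375 + t·325 = r:
  row A: (375, 1, 0)   [1·375 + 0·325 = 375]
  row B: (325, 0, 1)   [0·375 + 1·325 = 325]
  375 = 1·325 + 50   → row C = row A − 1·row B = (50, 1, −1)   [check: 1·375 − 1·325 = 50]
  325 = 6·50 + 25   → row D = row B − 6·row C = (25, −6, 7)   [check: −6·375 + 7·325 = 25]
  50 = 2·25 + 0   → remainder 0, stop. gcd = 25 (last nonzero row D).
So gcd(325, 375) = 25, with Bézout identity −6·375 + 7·325 = 25. Containment (⊇): the Bézout identity exhibits 25 as an element of (325, 375), giving (25) ⊆ (325, 375). Containment (⊆): since 25 | 325 and 25 | 375 (325 = 25·13, 375 = 25·15), every Z-linear combination of 325 and 375 is divisible by 25, so (325, 375) ⊆ (25). Therefore (325, 375) = (25), d = 25.

Final answer: (325, 375) = (25); d = 25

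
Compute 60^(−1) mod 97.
Apply the extended Euclidean algorithm to (97, 60), tracking rows (r, s, t) with s·97 + t·60 = r. Each division r_prev = q·r_cur + r_new produces the new row as (previous row) − q·(current row):
  row A: (97, 1, 0)   [1·97 + 0·60 = 97]
  row B: (60, 0, 1)   [0·97 + 1·60 = 60]
  97 = 1·60 + 37   → row C = row A − 1·row B = (37, 1, −1)   [check: 1·97 − 1·60 = 37]
  60 = 1·37 + 23   → row D = row B − 1·row C = (23, −1, 2)   [check: −1·97 + 2·60 = 23]
  37 = 1·23 + 14   → row E = row C − 1·row D = (14, 2, −3)   [check: 2·97 − 3·60 = 14]
  23 = 1·14 + 9   → row F = row D − 1·row E = (9, −3, 5)   [check: −3·97 + 5·60 = 9]
  14 = 1·9 + 5   → row G = row E − 1·row F = (5, 5, −8)   [check: 5·97 − 8·60 = 5]
  9 = 1·5 + 4   → row H = row F − 1·row G = (4, −8, 13)   [check: −8·97 + 13·60 = 4]
  5 = 1·4 + 1   → row I = row G − 1·row H = (1, 13, −21)   [check: 13·97 − 21·60 = 1]
  4 = 4·1 + 0   → remainder 0, stop. gcd = 1 (last nonzero row I).
The gcd is 1, so 60 is invertible mod 97. The last nonzero row gives 13·97 − 21·60 = 1, so t = −21. So 60^(−1) ≡ −21 ≡ 76 (mod 97). Verify: 60 · 76 = 4560 ≡ 1 (mod 97). ✓

Final answer: 60^(−1) ≡ 76 (mod 97)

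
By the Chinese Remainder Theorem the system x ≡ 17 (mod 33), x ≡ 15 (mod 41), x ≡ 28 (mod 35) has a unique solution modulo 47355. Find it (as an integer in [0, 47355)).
x ≡ 36218 (mod 47355); the representative in [0, 47355) is 36218

The moduli 33, 41, 35 are pairwise coprime, so by the CRT there is a unique solution mod 33·41·35 = 47355.
Solve by successive substitution. Start with x ≡ 17 (mod 33).
  Combine with x ≡ 15 (mod 41): write x = 17 + 33·t and require 17 + 33·t ≡ 15 (mod 41), i.e. 33·t ≡ 15 − 17 ≡ 39 (mod 41). Since 33^(−1) ≡ 5 (mod 41), t ≡ 5·39 ≡ 31 (mod 41). So x ≡ 17 + 33·31 = 1040 (mod 1353).
  Combine with x ≡ 28 (mod 35): write x = 1040 + 1353·t and require 1040 + 1353·t ≡ 28 (mod 35), i.e. 1353·t ≡ 28 − 1040 ≡ 3 (mod 35). Since 1353^(−1) ≡ 32 (mod 35) (1353 ≡ 23 (mod 35)), t ≡ 32·3 ≡ 26 (mod 35). So x ≡ 1040 + 1353·26 = 36218 (mod 47355).
Unique solution in [0, 47355): x = 36218.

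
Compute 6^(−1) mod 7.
Apply the extended Euclidean algorithm to (7, 6), tracking rows (r, s, t) with s·7 + t·6 = r. Each division r_prev = q·r_cur + r_new produces the new row as (previous row) − q·(current row):
  row A: (7, 1, 0)   [1·7 + 0·6 = 7]
  row B: (6, 0, 1)   [0·7 + 1·6 = 6]
  7 = 1·6 + 1   → row C = row A − 1·row B = (1, 1, −1)   [check: 1·7 − 1·6 = 1]
  6 = 6·1 + 0   → remainder 0, stop. gcd = 1 (last nonzero row C).
The gcd is 1, so 6 is invertible mod 7. The last nonzero row gives 1·7 − 1·6 = 1, so t = −1. So 6^(−1) ≡ −1 ≡ 6 (mod 7). Verify: 6 · 6 = 36 ≡ 1 (mod 7). ✓

Final answer: 6^(−1) ≡ 6 (mod 7)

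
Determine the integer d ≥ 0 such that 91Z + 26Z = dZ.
(91, 26) = (13); d = 13

In the PID Z, (a, b) is generated by gcd(a, b). Compute gcd(91, 26) with the extended Euclidean algorithm, tracking rows (r, s, t) with s·91 + t·26 = r:
  row A: (91, 1, 0)   [1·91 + 0·26 = 91]
  row B: (26, 0, 1)   [0·91 + 1·26 = 26]
  91 = 3·26 + 13   → row C = row A − 3·row B = (13, 1, −3)   [check: 1·91 − 3·26 = 13]
  26 = 2·13 + 0   → remainder 0, stop. gcd = 13 (last nonzero row C).
So gcd(91, 26) = 13, with Bézout identity 1·91 − 3·26 = 13. Containment (⊇): the Bézout identity exhibits 13 as an element of (91, 26), giving (13) ⊆ (91, 26). Containment (⊆): since 13 | 91 and 13 | 26 (91 = 13·7, 26 = 13·2), every Z-linear combination of 91 and 26 is divisible by 13, so (91, 26) ⊆ (13). Therefore (91, 26) = (13), d = 13.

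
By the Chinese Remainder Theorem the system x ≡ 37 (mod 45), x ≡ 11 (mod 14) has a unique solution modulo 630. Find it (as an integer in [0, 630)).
x ≡ 487 (mod 630); the representative in [0, 630) is 487

The moduli 45, 14 are pairwise coprime, so by the CRT there is a unique solution mod 45·14 = 630.
Solve by successive substitution. Start with x ≡ 37 (mod 45).
  Combine with x ≡ 11 (mod 14): write x = 37 + 45·t and require 37 + 45·t ≡ 11 (mod 14), i.e. 45·t ≡ 11 − 37 ≡ 2 (mod 14). Since 45^(−1) ≡ 5 (mod 14) (45 ≡ 3 (mod 14)), t ≡ 5·2 ≡ 10 (mod 14). So x ≡ 37 + 45·10 = 487 (mod 630).
Unique solution in [0, 630): x = 487.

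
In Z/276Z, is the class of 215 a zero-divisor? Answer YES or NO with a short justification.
gcd(215, 276) = 1, so 215 is a unit in Z/276Z (it has a multiplicative inverse). A unit cannot be a zero-divisor: if 215·b ≡ 0 then multiplying both sides by 215^(−1) gives b ≡ 0. So 215 is not a zero-divisor.

Final answer: NO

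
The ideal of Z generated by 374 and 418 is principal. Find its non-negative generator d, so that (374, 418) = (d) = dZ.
In the PID Z, (a, b) is generated by gcd(a, b). Compute gcd(418, 374) with the extended Euclidean algorithm, tracking rows (r, s, t) with s·418 + t·374 = r:
  row A: (418, 1, 0)   [1·418 + 0·374 = 418]
  row B: (374, 0, 1)   [0·418 + 1·374 = 374]
  418 = 1·374 + 44   → row C = row A − 1·row B = (44, 1, −1)   [check: 1·418 − 1·374 = 44]
  374 = 8·44 + 22   → row D = row B − 8·row C = (22, −8, 9)   [check: −8·418 + 9·374 = 22]
  44 = 2·22 + 0   → remainder 0, stop. gcd = 22 (last nonzero row D).
So gcd(374, 418) = 22, with Bézout identity −8·418 + 9·374 = 22. Containment (⊇): the Bézout identity exhibits 22 as an element of (374, 418), giving (22) ⊆ (374, 418). Containment (⊆): since 22 | 374 and 22 | 418 (374 = 22·17, 418 = 22·19), every Z-linear combination of 374 and 418 is divisible by 22, so (374, 418) ⊆ (22). Therefore (374, 418) = (22), d = 22.

Final answer: (374, 418) = (22); d = 22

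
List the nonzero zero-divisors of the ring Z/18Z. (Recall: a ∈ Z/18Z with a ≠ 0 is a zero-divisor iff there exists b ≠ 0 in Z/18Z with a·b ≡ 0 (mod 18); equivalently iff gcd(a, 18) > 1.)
nonzero zero-divisors of Z/18Z = {2, 3, 4, 6, 8, 9, 10, 12, 14, 15, 16}

An element a ∈ Z/18Z (with a ≠ 0) is a zero-divisor iff gcd(a, 18) > 1 (because a is a unit precisely when gcd(a, n) = 1, and in Z/nZ every nonzero, non-unit element is a zero-divisor). Scan a = 1, ..., 17 and keep those with gcd(a, 18) > 1:
  gcd(2, 18) = 2, gcd(3, 18) = 3, gcd(4, 18) = 2, gcd(6, 18) = 6, gcd(8, 18) = 2, gcd(9, 18) = 9, gcd(10, 18) = 2, gcd(12, 18) = 6, gcd(14, 18) = 2, gcd(15, 18) = 3, gcd(16, 18) = 2.
All other a ∈ {1, ..., 17} have gcd(a, 18) = 1 and are units. So the nonzero zero-divisors are exactly the 11 values of a appearing in this scan.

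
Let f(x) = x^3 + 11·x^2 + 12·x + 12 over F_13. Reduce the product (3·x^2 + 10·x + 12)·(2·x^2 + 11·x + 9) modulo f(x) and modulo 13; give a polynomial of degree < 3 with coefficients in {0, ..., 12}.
Multiply as integer polynomials: a · b = 6·x^4 + 53·x^3 + 161·x^2 + 222·x + 108. Reducing coefficients mod 13: a · b ≡ 6·x^4 + x^3 + 5·x^2 + x + 4. Now divide by f(x) = x^3 + 11·x^2 + 12·x + 12 in F_13[x], eliminating the leading term at each step:
  leading term 6·x^4: subtract (6·x)·f(x) = 6·x^4 + x^3 + 7·x^2 + 7·x, leaving 11·x^2 + 7·x + 4 (coefficients mod 13)
The degree is now < 3, so this is the remainder. Hence a · b ≡ 11·x^2 + 7·x + 4 in F_13[x]/(f).

Final answer: a · b ≡ 11·x^2 + 7·x + 4 (mod f(x))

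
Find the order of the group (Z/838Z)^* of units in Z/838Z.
(Z/838Z)^* consists of the classes a with gcd(a, 838) = 1, so its order is φ(838). φ is multiplicative, with φ(p^e) = p^e − p^(e−1). Factorise 838 = 2 · 419. Then
  φ(838) = (2 − 1) · (419 − 1) = 1 · 418 = 418.
Thus |(Z/838Z)^*| = 418.

Final answer: |(Z/838Z)^*| = 418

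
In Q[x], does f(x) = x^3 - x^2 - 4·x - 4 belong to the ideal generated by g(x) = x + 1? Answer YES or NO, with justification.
NO

In Q[x] the ideal (g) consists of all multiples of g, so f ∈ (g) iff g | f, i.e. iff the remainder of f on division by g is 0. Divide f by g (g is monic, so eliminate the leading term of the running remainder at each step):
  leading term x^3: subtract (x^2)·g(x) = x^3 + x^2, leaving -2·x^2 - 4·x - 4
  leading term -2·x^2: subtract (-2·x)·g(x) = -2·x^2 - 2·x, leaving -2·x - 4
  leading term -2·x: subtract (-2)·g(x) = -2·x - 2, leaving -2
The remainder r(x) = -2 ≠ 0 (and deg r < deg g), so g ∤ f, i.e. f ∉ (g).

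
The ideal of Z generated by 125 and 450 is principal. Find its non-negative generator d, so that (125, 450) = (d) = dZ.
In the PID Z, (a, b) is generated by gcd(a, b). Compute gcd(450, 125) with the extended Euclidean algorithm, tracking rows (r, s, t) with s·450 + t·125 = r:
  row A: (450, 1, 0)   [1·450 + 0·125 = 450]
  row B: (125, 0, 1)   [0·450 + 1·125 = 125]
  450 = 3·125 + 75   → row C = row A − 3·row B = (75, 1, −3)   [check: 1·450 − 3·125 = 75]
  125 = 1·75 + 50   → row D = row B − 1·row C = (50, −1, 4)   [check: −1·450 + 4·125 = 50]
  75 = 1·50 + 25   → row E = row C − 1·row D = (25, 2, −7)   [check: 2·450 − 7·125 = 25]
  50 = 2·25 + 0   → remainder 0, stop. gcd = 25 (last nonzero row E).
So gcd(125, 450) = 25, with Bézout identity 2·450 − 7·125 = 25. Containment (⊇): the Bézout identity exhibits 25 as an element of (125, 450), giving (25) ⊆ (125, 450). Containment (⊆): since 25 | 125 and 25 | 450 (125 = 25·5, 450 = 25·18), every Z-linear combination of 125 and 450 is divisible by 25, so (125, 450) ⊆ (25). Therefore (125, 450) = (25), d = 25.

Final answer: (125, 450) = (25); d = 25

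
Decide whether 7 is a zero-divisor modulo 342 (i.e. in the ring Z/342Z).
gcd(7, 342) = 1, so 7 is a unit in Z/342Z (it has a multiplicative inverse). A unit cannot be a zero-divisor: if 7·b ≡ 0 then multiplying both sides by 7^(−1) gives b ≡ 0. So 7 is not a zero-divisor.

Final answer: NO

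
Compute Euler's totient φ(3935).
φ(3935) = 3144

φ is multiplicative, with φ(p^e) = p^e − p^(e−1). Factorise 3935 = 5 · 787. Then
  φ(3935) = (5 − 1) · (787 − 1) = 4 · 786 = 3144.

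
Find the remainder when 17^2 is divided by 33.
25

Use repeated squaring. Binary(2) = 10. Walk through the bits of the exponent 2 left-to-right: at each bit after the leading one, square the running value, then multiply by 17 if the bit is 1 (always reducing mod 33):
  bit 1 = 1 (leading): start with 17.
  bit 2 = 0: square 17^2 = 289 ≡ 25 (mod 33).
Final value: 17^2 ≡ 25 (mod 33).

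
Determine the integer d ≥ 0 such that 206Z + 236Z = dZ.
In the PID Z, (a, b) is generated by gcd(a, b). Compute gcd(236, 206) with the extended Euclidean algorithm, tracking rows (r, s, t) with s·236 + t·206 = r:
  row A: (236, 1, 0)   [1·236 + 0·206 = 236]
  row B: (206, 0, 1)   [0·236 + 1·206 = 206]
  236 = 1·206 + 30   → row C = row A − 1·row B = (30, 1, −1)   [check: 1·236 − 1·206 = 30]
  206 = 6·30 + 26   → row D = row B − 6·row C = (26, −6, 7)   [check: −6·236 + 7·206 = 26]
  30 = 1·26 + 4   → row E = row C − 1·row D = (4, 7, −8)   [check: 7·236 − 8·206 = 4]
  26 = 6·4 + 2   → row F = row D − 6·row E = (2, −48, 55)   [check: −48·236 + 55·206 = 2]
  4 = 2·2 + 0   → remainder 0, stop. gcd = 2 (last nonzero row F).
So gcd(206, 236) = 2, with Bézout identity −48·236 + 55·206 = 2. Containment (⊇): the Bézout identity exhibits 2 as an element of (206, 236), giving (2) ⊆ (206, 236). Containment (⊆): since 2 | 206 and 2 | 236 (206 = 2·103, 236 = 2·118), every Z-linear combination of 206 and 236 is divisible by 2, so (206, 236) ⊆ (2). Therefore (206, 236) = (2), d = 2.

Final answer: (206, 236) = (2); d = 2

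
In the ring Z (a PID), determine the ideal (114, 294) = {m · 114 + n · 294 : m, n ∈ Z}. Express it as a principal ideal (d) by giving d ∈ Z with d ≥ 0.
In the PID Z, (a, b) is generated by gcd(a, b). Compute gcd(294, 114) with the extended Euclidean algorithm, tracking rows (r, s, t) with s·294 + t·114 = r:
  row A: (294, 1, 0)   [1·294 + 0·114 = 294]
  row B: (114, 0, 1)   [0·294 + 1·114 = 114]
  294 = 2·114 + 66   → row C = row A − 2·row B = (66, 1, −2)   [check: 1·294 − 2·114 = 66]
  114 = 1·66 + 48   → row D = row B − 1·row C = (48, −1, 3)   [check: −1·294 + 3·114 = 48]
  66 = 1·48 + 18   → row E = row C − 1·row D = (18, 2, −5)   [check: 2·294 − 5·114 = 18]
  48 = 2·18 + 12   → row F = row D − 2·row E = (12, −5, 13)   [check: −5·294 + 13·114 = 12]
  18 = 1·12 + 6   → row G = row E − 1·row F = (6, 7, −18)   [check: 7·294 − 18·114 = 6]
  12 = 2·6 + 0   → remainder 0, stop. gcd = 6 (last nonzero row G).
So gcd(114, 294) = 6, with Bézout identity 7·294 − 18·114 = 6. Containment (⊇): the Bézout identity exhibits 6 as an element of (114, 294), giving (6) ⊆ (114, 294). Containment (⊆): since 6 | 114 and 6 | 294 (114 = 6·19, 294 = 6·49), every Z-linear combination of 114 and 294 is divisible by 6, so (114, 294) ⊆ (6). Therefore (114, 294) = (6), d = 6.

Final answer: (114, 294) = (6); d = 6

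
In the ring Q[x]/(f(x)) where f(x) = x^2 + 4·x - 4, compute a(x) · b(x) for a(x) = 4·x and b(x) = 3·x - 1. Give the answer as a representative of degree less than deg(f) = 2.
First multiply in Q[x] without reducing: a · b = 12·x^2 - 4·x. Now divide by f(x) = x^2 + 4·x - 4, eliminating the leading term at each step:
  leading term 12·x^2: subtract (12)·f(x) = 12·x^2 + 48·x - 48, leaving 48 - 52·x
The degree is now < 2, so this is the remainder. Hence a · b ≡ 48 - 52·x in Q[x]/(f).

Final answer: a · b ≡ 48 - 52·x (mod f(x))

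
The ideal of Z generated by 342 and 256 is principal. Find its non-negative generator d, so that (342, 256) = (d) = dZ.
In the PID Z, (a, b) is generated by gcd(a, b). Compute gcd(342, 256) with the extended Euclidean algorithm, tracking rows (r, s, t) with s·342 + t·256 = r:
  row A: (342, 1, 0)   [1·342 + 0·256 = 342]
  row B: (256, 0, 1)   [0·342 + 1·256 = 256]
  342 = 1·256 + 86   → row C = row A − 1·row B = (86, 1, −1)   [check: 1·342 − 1·256 = 86]
  256 = 2·86 + 84   → row D = row B − 2·row C = (84, −2, 3)   [check: −2·342 + 3·256 = 84]
  86 = 1·84 + 2   → row E = row C − 1·row D = (2, 3, −4)   [check: 3·342 − 4·256 = 2]
  84 = 42·2 + 0   → remainder 0, stop. gcd = 2 (last nonzero row E).
So gcd(342, 256) = 2, with Bézout identity 3·342 − 4·256 = 2. Containment (⊇): the Bézout identity exhibits 2 as an element of (342, 256), giving (2) ⊆ (342, 256). Containment (⊆): since 2 | 342 and 2 | 256 (342 = 2·171, 256 = 2·128), every Z-linear combination of 342 and 256 is divisible by 2, so (342, 256) ⊆ (2). Therefore (342, 256) = (2), d = 2.

Final answer: (342, 256) = (2); d = 2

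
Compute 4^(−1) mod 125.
Apply the extended Euclidean algorithm to (125, 4), tracking rows (r, s, t) with s·125 + t·4 = r. Each division r_prev = q·r_cur + r_new produces the new row as (previous row) − q·(current row):
  row A: (125, 1, 0)   [1·125 + 0·4 = 125]
  row B: (4, 0, 1)   [0·125 + 1·4 = 4]
  125 = 31·4 + 1   → row C = row A − 31·row B = (1, 1, −31)   [check: 1·125 − 31·4 = 1]
  4 = 4·1 + 0   → remainder 0, stop. gcd = 1 (last nonzero row C).
The gcd is 1, so 4 is invertible mod 125. The last nonzero row gives 1·125 − 31·4 = 1, so t = −31. So 4^(−1) ≡ −31 ≡ 94 (mod 125). Verify: 4 · 94 = 376 ≡ 1 (mod 125). ✓

Final answer: 4^(−1) ≡ 94 (mod 125)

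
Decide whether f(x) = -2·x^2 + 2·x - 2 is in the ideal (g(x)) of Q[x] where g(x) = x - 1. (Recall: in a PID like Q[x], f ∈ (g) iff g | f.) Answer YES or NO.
In Q[x] the ideal (g) consists of all multiples of g, so f ∈ (g) iff g | f, i.e. iff the remainder of f on division by g is 0. Divide f by g (g is monic, so eliminate the leading term of the running remainder at each step):
  leading term -2·x^2: subtract (-2·x)·g(x) = -2·x^2 + 2·x, leaving -2
The remainder r(x) = -2 ≠ 0 (and deg r < deg g), so g ∤ f, i.e. f ∉ (g).

Final answer: NO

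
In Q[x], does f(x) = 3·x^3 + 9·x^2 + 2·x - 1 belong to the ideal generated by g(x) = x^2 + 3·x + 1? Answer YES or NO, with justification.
In Q[x] the ideal (g) consists of all multiples of g, so f ∈ (g) iff g | f, i.e. iff the remainder of f on division by g is 0. Divide f by g (g is monic, so eliminate the leading term of the running remainder at each step):
  leading term 3·x^3: subtract (3·x)·g(x) = 3·x^3 + 9·x^2 + 3·x, leaving -x - 1
The remainder r(x) = -x - 1 ≠ 0 (and deg r < deg g), so g ∤ f, i.e. f ∉ (g).

Final answer: NO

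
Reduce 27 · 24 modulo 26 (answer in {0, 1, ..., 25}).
Reduce the factors first: 27 ≡ 1 (mod 26), so 27 · 24 ≡ 1 · 24 (mod 26). 1 · 24 = 24. Dividing by 26: 24 = 0·26 + 24. So (27 · 24) mod 26 = 24.

Final answer: 24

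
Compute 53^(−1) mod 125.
53^(−1) ≡ 92 (mod 125)

Apply the extended Euclidean algorithm to (125, 53), tracking rows (r, s, t) with s·125 + t·53 = r. Each division r_prev = q·r_cur + r_new produces the new row as (previous row) − q·(current row):
  row A: (125, 1, 0)   [1·125 + 0·53 = 125]
  row B: (53, 0, 1)   [0·125 + 1·53 = 53]
  125 = 2·53 + 19   → row C = row A − 2·row B = (19, 1, −2)   [check: 1·125 − 2·53 = 19]
  53 = 2·19 + 15   → row D = row B − 2·row C = (15, −2, 5)   [check: −2·125 + 5·53 = 15]
  19 = 1·15 + 4   → row E = row C − 1·row D = (4, 3, −7)   [check: 3·125 − 7·53 = 4]
  15 = 3·4 + 3   → row F = row D − 3·row E = (3, −11, 26)   [check: −11·125 + 26·53 = 3]
  4 = 1·3 + 1   → row G = row E − 1·row F = (1, 14, −33)   [check: 14·125 − 33·53 = 1]
  3 = 3·1 + 0   → remainder 0, stop. gcd = 1 (last nonzero row G).
The gcd is 1, so 53 is invertible mod 125. The last nonzero row gives 14·125 − 33·53 = 1, so t = −33. So 53^(−1) ≡ −33 ≡ 92 (mod 125). Verify: 53 · 92 = 4876 ≡ 1 (mod 125). ✓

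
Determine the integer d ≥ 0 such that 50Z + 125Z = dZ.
In the PID Z, (a, b) is generated by gcd(a, b). Compute gcd(125, 50) with the extended Euclidean algorithm, tracking rows (r, s, t) with s·125 + t·50 = r:
  row A: (125, 1, 0)   [1·125 + 0·50 = 125]
  row B: (50, 0, 1)   [0·125 + 1·50 = 50]
  125 = 2·50 + 25   → row C = row A − 2·row B = (25, 1, −2)   [check: 1·125 − 2·50 = 25]
  50 = 2·25 + 0   → remainder 0, stop. gcd = 25 (last nonzero row C).
So gcd(50, 125) = 25, with Bézout identity 1·125 − 2·50 = 25. Containment (⊇): the Bézout identity exhibits 25 as an element of (50, 125), giving (25) ⊆ (50, 125). Containment (⊆): since 25 | 50 and 25 | 125 (50 = 25·2, 125 = 25·5), every Z-linear combination of 50 and 125 is divisible by 25, so (50, 125) ⊆ (25). Therefore (50, 125) = (25), d = 25.

Final answer: (50, 125) = (25); d = 25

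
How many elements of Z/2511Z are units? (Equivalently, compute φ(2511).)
Z/2511Z has φ(2511) = 1620 units

An element a ∈ Z/2511Z is a unit iff gcd(a, 2511) = 1, so the number of units is φ(2511). φ is multiplicative, with φ(p^e) = p^e − p^(e−1). Factorise 2511 = 3^4 · 31. Then
  φ(2511) = (3^4 − 3^3) · (31 − 1) = 54 · 30 = 1620.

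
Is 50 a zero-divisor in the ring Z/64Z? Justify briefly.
YES

gcd(50, 64) = 2 > 1, so 50 is not a unit in Z/64Z. In Z/nZ every nonzero non-unit is a zero-divisor: explicitly, take b = 64/gcd = 32 ≠ 0 (mod 64); then 50·32 = 1600 = 25·64, i.e. 50·32 ≡ 0 (mod 64). So 50 is a zero-divisor.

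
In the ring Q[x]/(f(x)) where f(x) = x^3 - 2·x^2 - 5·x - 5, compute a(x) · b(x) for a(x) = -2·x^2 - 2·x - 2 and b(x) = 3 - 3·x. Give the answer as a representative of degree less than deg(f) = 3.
a · b ≡ 12·x^2 + 30·x + 24 (mod f(x))

First multiply in Q[x] without reducing: a · b = 6·x^3 - 6. Now divide by f(x) = x^3 - 2·x^2 - 5·x - 5, eliminating the leading term at each step:
  leading term 6·x^3: subtract (6)·f(x) = 6·x^3 - 12·x^2 - 30·x - 30, leaving 12·x^2 + 30·x + 24
The degree is now < 3, so this is the remainder. Hence a · b ≡ 12·x^2 + 30·x + 24 in Q[x]/(f).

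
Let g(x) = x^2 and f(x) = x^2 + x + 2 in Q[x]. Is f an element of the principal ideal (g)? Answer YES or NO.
In Q[x] the ideal (g) consists of all multiples of g, so f ∈ (g) iff g | f, i.e. iff the remainder of f on division by g is 0. Divide f by g (g is monic, so eliminate the leading term of the running remainder at each step):
  leading term x^2: subtract (1)·g(x) = x^2, leaving x + 2
The remainder r(x) = x + 2 ≠ 0 (and deg r < deg g), so g ∤ f, i.e. f ∉ (g).

Final answer: NO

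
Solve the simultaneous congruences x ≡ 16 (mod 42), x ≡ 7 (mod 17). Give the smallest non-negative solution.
The moduli 42, 17 are pairwise coprime, so by the CRT there is a unique solution mod 42·17 = 714.
Solve by successive substitution. Start with x ≡ 16 (mod 42).
  Combine with x ≡ 7 (mod 17): write x = 16 + 42·t and require 16 + 42·t ≡ 7 (mod 17), i.e. 42·t ≡ 7 − 16 ≡ 8 (mod 17). Since 42^(−1) ≡ 15 (mod 17) (42 ≡ 8 (mod 17)), t ≡ 15·8 ≡ 1 (mod 17). So x ≡ 16 + 42·1 = 58 (mod 714).
Unique solution in [0, 714): x = 58.

Final answer: x ≡ 58 (mod 714); the representative in [0, 714) is 58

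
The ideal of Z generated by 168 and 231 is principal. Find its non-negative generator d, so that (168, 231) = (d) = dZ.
In the PID Z, (a, b) is generated by gcd(a, b). Compute gcd(231, 168) with the extended Euclidean algorithm, tracking rows (r, s, t) with s·231 + t·168 = r:
  row A: (231, 1, 0)   [1·231 + 0·168 = 231]
  row B: (168, 0, 1)   [0·231 + 1·168 = 168]
  231 = 1·168 + 63   → row C = row A − 1·row B = (63, 1, −1)   [check: 1·231 − 1·168 = 63]
  168 = 2·63 + 42   → row D = row B − 2·row C = (42, −2, 3)   [check: −2·231 + 3·168 = 42]
  63 = 1·42 + 21   → row E = row C − 1·row D = (21, 3, −4)   [check: 3·231 − 4·168 = 21]
  42 = 2·21 + 0   → remainder 0, stop. gcd = 21 (last nonzero row E).
So gcd(168, 231) = 21, with Bézout identity 3·231 − 4·168 = 21. Containment (⊇): the Bézout identity exhibits 21 as an element of (168, 231), giving (21) ⊆ (168, 231). Containment (⊆): since 21 | 168 and 21 | 231 (168 = 21·8, 231 = 21·11), every Z-linear combination of 168 and 231 is divisible by 21, so (168, 231) ⊆ (21). Therefore (168, 231) = (21), d = 21.

Final answer: (168, 231) = (21); d = 21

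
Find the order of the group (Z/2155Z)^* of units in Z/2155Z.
|(Z/2155Z)^*| = 1720

(Z/2155Z)^* consists of the classes a with gcd(a, 2155) = 1, so its order is φ(2155). φ is multiplicative, with φ(p^e) = p^e − p^(e−1). Factorise 2155 = 5 · 431. Then
  φ(2155) = (5 − 1) · (431 − 1) = 4 · 430 = 1720.
Thus |(Z/2155Z)^*| = 1720.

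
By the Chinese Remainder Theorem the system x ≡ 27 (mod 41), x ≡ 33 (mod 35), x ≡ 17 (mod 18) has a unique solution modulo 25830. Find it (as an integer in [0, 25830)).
x ≡ 4373 (mod 25830); the representative in [0, 25830) is 4373

The moduli 41, 35, 18 are pairwise coprime, so by the CRT there is a unique solution mod 41·35·18 = 25830.
Solve by successive substitution. Start with x ≡ 27 (mod 41).
  Combine with x ≡ 33 (mod 35): write x = 27 + 41·t and require 27 + 41·t ≡ 33 (mod 35), i.e. 41·t ≡ 33 − 27 ≡ 6 (mod 35). Since 41^(−1) ≡ 6 (mod 35) (41 ≡ 6 (mod 35)), t ≡ 6·6 ≡ 1 (mod 35). So x ≡ 27 + 41·1 = 68 (mod 1435).
  Combine with x ≡ 17 (mod 18): write x = 68 + 1435·t and require 68 + 1435·t ≡ 17 (mod 18), i.e. 1435·t ≡ 17 − 68 ≡ 3 (mod 18). Since 1435^(−1) ≡ 7 (mod 18) (1435 ≡ 13 (mod 18)), t ≡ 7·3 ≡ 3 (mod 18). So x ≡ 68 + 1435·3 = 4373 (mod 25830).
Unique solution in [0, 25830): x = 4373.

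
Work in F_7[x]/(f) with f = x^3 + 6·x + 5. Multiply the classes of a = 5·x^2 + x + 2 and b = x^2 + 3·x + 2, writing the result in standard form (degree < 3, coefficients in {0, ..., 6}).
Multiply as integer polynomials: a · b = 5·x^4 + 16·x^3 + 15·x^2 + 8·x + 4. Reducing coefficients mod 7: a · b ≡ 5·x^4 + 2·x^3 + x^2 + x + 4. Now divide by f(x) = x^3 + 6·x + 5 in F_7[x], eliminating the leading term at each step:
  leading term 5·x^4: subtract (5·x)·f(x) = 5·x^4 + 2·x^2 + 4·x, leaving 2·x^3 + 6·x^2 + 4·x + 4 (coefficients mod 7)
  leading term 2·x^3: subtract (2)·f(x) = 2·x^3 + 5·x + 3, leaving 6·x^2 + 6·x + 1 (coefficients mod 7)
The degree is now < 3, so this is the remainder. Hence a · b ≡ 6·x^2 + 6·x + 1 in F_7[x]/(f).

Final answer: a · b ≡ 6·x^2 + 6·x + 1 (mod f(x))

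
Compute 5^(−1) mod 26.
Apply the extended Euclidean algorithm to (26, 5), tracking rows (r, s, t) with s·26 + t·5 = r. Each division r_prev = q·r_cur + r_new produces the new row as (previous row) − q·(current row):
  row A: (26, 1, 0)   [1·26 + 0·5 = 26]
  row B: (5, 0, 1)   [0·26 + 1·5 = 5]
  26 = 5·5 + 1   → row C = row A − 5·row B = (1, 1, −5)   [check: 1·26 − 5·5 = 1]
  5 = 5·1 + 0   → remainder 0, stop. gcd = 1 (last nonzero row C).
The gcd is 1, so 5 is invertible mod 26. The last nonzero row gives 1·26 − 5·5 = 1, so t = −5. So 5^(−1) ≡ −5 ≡ 21 (mod 26). Verify: 5 · 21 = 105 ≡ 1 (mod 26). ✓

Final answer: 5^(−1) ≡ 21 (mod 26)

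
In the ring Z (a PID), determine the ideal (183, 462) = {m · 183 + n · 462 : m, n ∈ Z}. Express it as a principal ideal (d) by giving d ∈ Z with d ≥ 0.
(183, 462) = (3); d = 3

In the PID Z, (a, b) is generated by gcd(a, b). Compute gcd(462, 183) with the extended Euclidean algorithm, tracking rows (r, s, t) with s·462 + t·183 = r:
  row A: (462, 1, 0)   [1·462 + 0·183 = 462]
  row B: (183, 0, 1)   [0·462 + 1·183 = 183]
  462 = 2·183 + 96   → row C = row A − 2·row B = (96, 1, −2)   [check: 1·462 − 2·183 = 96]
  183 = 1·96 + 87   → row D = row B − 1·row C = (87, −1, 3)   [check: −1·462 + 3·183 = 87]
  96 = 1·87 + 9   → row E = row C − 1·row D = (9, 2, −5)   [check: 2·462 − 5·183 = 9]
  87 = 9·9 + 6   → row F = row D − 9·row E = (6, −19, 48)   [check: −19·462 + 48·183 = 6]
  9 = 1·6 + 3   → row G = row E − 1·row F = (3, 21, −53)   [check: 21·462 − 53·183 = 3]
  6 = 2·3 + 0   → remainder 0, stop. gcd = 3 (last nonzero row G).
So gcd(183, 462) = 3, with Bézout identity 21·462 − 53·183 = 3. Containment (⊇): the Bézout identity exhibits 3 as an element of (183, 462), giving (3) ⊆ (183, 462). Containment (⊆): since 3 | 183 and 3 | 462 (183 = 3·61, 462 = 3·154), every Z-linear combination of 183 and 462 is divisible by 3, so (183, 462) ⊆ (3). Therefore (183, 462) = (3), d = 3.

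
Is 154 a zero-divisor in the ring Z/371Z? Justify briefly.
gcd(154, 371) = 7 > 1, so 154 is not a unit in Z/371Z. In Z/nZ every nonzero non-unit is a zero-divisor: explicitly, take b = 371/gcd = 53 ≠ 0 (mod 371); then 154·53 = 8162 = 22·371, i.e. 154·53 ≡ 0 (mod 371). So 154 is a zero-divisor.

Final answer: YES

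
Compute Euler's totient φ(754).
φ(754) = 336

φ is multiplicative, with φ(p^e) = p^e − p^(e−1). Factorise 754 = 2 · 13 · 29. Then
  φ(754) = (2 − 1) · (13 − 1) · (29 − 1) = 1 · 12 · 28 = 336.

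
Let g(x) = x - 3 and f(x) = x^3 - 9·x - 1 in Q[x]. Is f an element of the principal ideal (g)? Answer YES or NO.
NO

In Q[x] the ideal (g) consists of all multiples of g, so f ∈ (g) iff g | f, i.e. iff the remainder of f on division by g is 0. Divide f by g (g is monic, so eliminate the leading term of the running remainder at each step):
  leading term x^3: subtract (x^2)·g(x) = x^3 - 3·x^2, leaving 3·x^2 - 9·x - 1
  leading term 3·x^2: subtract (3·x)·g(x) = 3·x^2 - 9·x, leaving -1
The remainder r(x) = -1 ≠ 0 (and deg r < deg g), so g ∤ f, i.e. f ∉ (g).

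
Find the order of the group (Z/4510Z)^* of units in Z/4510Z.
|(Z/4510Z)^*| = 1600

(Z/4510Z)^* consists of the classes a with gcd(a, 4510) = 1, so its order is φ(4510). φ is multiplicative, with φ(p^e) = p^e − p^(e−1). Factorise 4510 = 2 · 5 · 11 · 41. Then
  φ(4510) = (2 − 1) · (5 − 1) · (11 − 1) · (41 − 1) = 1 · 4 · 10 · 40 = 1600.
Thus |(Z/4510Z)^*| = 1600.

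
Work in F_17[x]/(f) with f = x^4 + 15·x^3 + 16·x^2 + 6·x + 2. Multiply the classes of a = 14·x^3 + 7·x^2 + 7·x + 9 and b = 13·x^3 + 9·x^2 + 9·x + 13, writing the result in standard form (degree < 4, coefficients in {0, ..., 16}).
a · b ≡ 15·x^2 + 10·x + 14 (mod f(x))

Multiply as integer polynomials: a · b = 182·x^6 + 217·x^5 + 280·x^4 + 425·x^3 + 235·x^2 + 172·x + 117. Reducing coefficients mod 17: a · b ≡ 12·x^6 + 13·x^5 + 8·x^4 + 14·x^2 + 2·x + 15. Now divide by f(x) = x^4 + 15·x^3 + 16·x^2 + 6·x + 2 in F_17[x], eliminating the leading term at each step:
  leading term 12·x^6: subtract (12·x^2)·f(x) = 12·x^6 + 10·x^5 + 5·x^4 + 4·x^3 + 7·x^2, leaving 3·x^5 + 3·x^4 + 13·x^3 + 7·x^2 + 2·x + 15 (coefficients mod 17)
  leading term 3·x^5: subtract (3·x)·f(x) = 3·x^5 + 11·x^4 + 14·x^3 + x^2 + 6·x, leaving 9·x^4 + 16·x^3 + 6·x^2 + 13·x + 15 (coefficients mod 17)
  leading term 9·x^4: subtract (9)·f(x) = 9·x^4 + 16·x^3 + 8·x^2 + 3·x + 1, leaving 15·x^2 + 10·x + 14 (coefficients mod 17)
The degree is now < 4, so this is the remainder. Hence a · b ≡ 15·x^2 + 10·x + 14 in F_17[x]/(f).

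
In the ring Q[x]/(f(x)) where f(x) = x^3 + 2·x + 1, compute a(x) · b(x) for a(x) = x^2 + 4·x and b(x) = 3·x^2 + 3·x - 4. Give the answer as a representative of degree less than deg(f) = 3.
a · b ≡ 2·x^2 - 49·x - 15 (mod f(x))

First multiply in Q[x] without reducing: a · b = 3·x^4 + 15·x^3 + 8·x^2 - 16·x. Now divide by f(x) = x^3 + 2·x + 1, eliminating the leading term at each step:
  leading term 3·x^4: subtract (3·x)·f(x) = 3·x^4 + 6·x^2 + 3·x, leaving 15·x^3 + 2·x^2 - 19·x
  leading term 15·x^3: subtract (15)·f(x) = 15·x^3 + 30·x + 15, leaving 2·x^2 - 49·x - 15
The degree is now < 3, so this is the remainder. Hence a · b ≡ 2·x^2 - 49·x - 15 in Q[x]/(f).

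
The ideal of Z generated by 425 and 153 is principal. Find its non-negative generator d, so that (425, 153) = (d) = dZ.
(425, 153) = (17); d = 17

In the PID Z, (a, b) is generated by gcd(a, b). Compute gcd(425, 153) with the extended Euclidean algorithm, tracking rows (r, s, t) with s·425 + t·153 = r:
  row A: (425, 1, 0)   [1·425 + 0·153 = 425]
  row B: (153, 0, 1)   [0·425 + 1·153 = 153]
  425 = 2·153 + 119   → row C = row A − 2·row B = (119, 1, −2)   [check: 1·425 − 2·153 = 119]
  153 = 1·119 + 34   → row D = row B − 1·row C = (34, −1, 3)   [check: −1·425 + 3·153 = 34]
  119 = 3·34 + 17   → row E = row C − 3·row D = (17, 4, −11)   [check: 4·425 − 11·153 = 17]
  34 = 2·17 + 0   → remainder 0, stop. gcd = 17 (last nonzero row E).
So gcd(425, 153) = 17, with Bézout identity 4·425 − 11·153 = 17. Containment (⊇): the Bézout identity exhibits 17 as an element of (425, 153), giving (17) ⊆ (425, 153). Containment (⊆): since 17 | 425 and 17 | 153 (425 = 17·25, 153 = 17·9), every Z-linear combination of 425 and 153 is divisible by 17, so (425, 153) ⊆ (17). Therefore (425, 153) = (17), d = 17.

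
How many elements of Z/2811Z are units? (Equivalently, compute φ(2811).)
An element a ∈ Z/2811Z is a unit iff gcd(a, 2811) = 1, so the number of units is φ(2811). φ is multiplicative, with φ(p^e) = p^e − p^(e−1). Factorise 2811 = 3 · 937. Then
  φ(2811) = (3 − 1) · (937 − 1) = 2 · 936 = 1872.

Final answer: Z/2811Z has φ(2811) = 1872 units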